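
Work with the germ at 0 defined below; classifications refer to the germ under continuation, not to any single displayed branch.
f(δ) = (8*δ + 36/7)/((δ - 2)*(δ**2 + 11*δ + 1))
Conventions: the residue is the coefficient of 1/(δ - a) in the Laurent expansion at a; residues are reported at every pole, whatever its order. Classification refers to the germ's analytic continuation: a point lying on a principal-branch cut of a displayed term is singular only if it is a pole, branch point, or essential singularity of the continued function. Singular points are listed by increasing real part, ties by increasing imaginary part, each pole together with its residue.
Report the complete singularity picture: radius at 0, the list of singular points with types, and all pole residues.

Radius of convergence at 0: 11/2 - (3/2)*sqrt(13).
At -11/2 - (3/2)*sqrt(13): a pole of order 1; residue -74/189 - (134/2457)*sqrt(13).
At -11/2 + (3/2)*sqrt(13): a pole of order 1; residue -74/189 + (134/2457)*sqrt(13).
At 2: a pole of order 1; residue 148/189.

Denominator factor (δ - 2): pole of order 1 at 2, modulus 2.
Denominator factor (δ**2 + 11*δ + 1): discriminant 117, real irrational roots -11/2 + (3/2)*sqrt(13) and -11/2 - (3/2)*sqrt(13); poles of order 1, moduli 11/2 - (3/2)*sqrt(13) and 11/2 + (3/2)*sqrt(13).
The radius of convergence is the smallest modulus among the singular points: 11/2 - (3/2)*sqrt(13).
The factor δ**2 + 11*δ + 1 splits as (δ - a)(δ - a') with a = -11/2 - (3/2)*sqrt(13), a' = -11/2 + (3/2)*sqrt(13). At the order-1 pole a set g(δ) = (δ - a)*f(δ) = [(8*δ + 36/7)/(δ - 2)] / (δ - a').
Simple pole: residue = g(a) at a = -11/2 - (3/2)*sqrt(13), which is -74/189 - (134/2457)*sqrt(13).
The factor δ**2 + 11*δ + 1 splits as (δ - a)(δ - a') with a = -11/2 + (3/2)*sqrt(13), a' = -11/2 - (3/2)*sqrt(13). At the order-1 pole a set g(δ) = (δ - a)*f(δ) = [(8*δ + 36/7)/(δ - 2)] / (δ - a').
Simple pole: residue = g(a) at a = -11/2 + (3/2)*sqrt(13), which is -74/189 + (134/2457)*sqrt(13).
At the order-1 pole 2 set g(δ) = (δ - (2))*f(δ) = (8*δ + 36/7)/(δ**2 + 11*δ + 1).
Simple pole: residue = g(a) at a = 2, which is 148/189.
List the singular points by increasing real part (a conjugate pair: the negative imaginary part first).


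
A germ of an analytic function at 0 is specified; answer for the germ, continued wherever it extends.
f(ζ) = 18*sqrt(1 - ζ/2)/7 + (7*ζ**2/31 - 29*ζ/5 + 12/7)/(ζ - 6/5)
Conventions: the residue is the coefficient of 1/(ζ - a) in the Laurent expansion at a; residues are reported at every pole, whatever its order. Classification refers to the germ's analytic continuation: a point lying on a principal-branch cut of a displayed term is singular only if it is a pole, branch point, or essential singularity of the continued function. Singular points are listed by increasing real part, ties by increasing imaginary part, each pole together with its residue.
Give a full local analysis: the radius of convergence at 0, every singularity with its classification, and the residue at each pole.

Denominator factor (ζ - 6/5): pole of order 1 at 6/5, modulus 6/5.
Branch term (18/7)*sqrt(1 - ζ/(2)): its argument vanishes at ζ = 2, a square-root branch point, modulus 2.
The radius of convergence is the smallest modulus among the singular points: 6/5.
The branch term is analytic at 6/5 and contributes nothing to the residue; only the rational part matters.
At the order-1 pole 6/5 set g(ζ) = (ζ - (6/5))*(rational part) = 7*ζ**2/31 - 29*ζ/5 + 12/7.
Simple pole: residue = g(a) at a = 6/5, which is -26694/5425.
List the singular points by increasing real part (a conjugate pair: the negative imaginary part first).

Radius of convergence at 0: 6/5.
At 6/5: a pole of order 1; residue -26694/5425.
At 2: an algebraic (square-root) branch point.


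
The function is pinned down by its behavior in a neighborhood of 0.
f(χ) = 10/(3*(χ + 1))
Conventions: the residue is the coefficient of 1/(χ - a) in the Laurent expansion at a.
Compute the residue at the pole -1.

The residue is 10/3.

At the order-1 pole -1 set g(χ) = (χ - (-1))*f(χ) = 10/3.
Simple pole: residue = g(a) at a = -1, which is 10/3.


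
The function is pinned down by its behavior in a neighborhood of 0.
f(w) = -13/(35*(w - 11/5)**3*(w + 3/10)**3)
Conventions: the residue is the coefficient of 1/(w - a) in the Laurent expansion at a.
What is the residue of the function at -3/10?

The residue is 2496/109375.

At the order-3 pole -3/10 set g(w) = (w - (-3/10))^3*f(w) = -13/(35*(w - 11/5)**3).
Order-3 pole: residue = g''(a)/2; g''(-3/10) = 4992/109375, so the residue is 2496/109375.


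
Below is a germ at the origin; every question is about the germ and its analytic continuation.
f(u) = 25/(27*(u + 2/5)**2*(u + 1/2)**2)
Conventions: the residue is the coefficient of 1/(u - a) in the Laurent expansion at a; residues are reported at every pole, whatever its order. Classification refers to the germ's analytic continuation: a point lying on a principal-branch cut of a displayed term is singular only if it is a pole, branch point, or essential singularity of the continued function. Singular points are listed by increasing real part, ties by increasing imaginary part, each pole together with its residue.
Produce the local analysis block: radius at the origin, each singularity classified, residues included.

Denominator factor (u + 1/2)^2: pole of order 2 at -1/2, modulus 1/2.
Denominator factor (u + 2/5)^2: pole of order 2 at -2/5, modulus 2/5.
The radius of convergence is the smallest modulus among the singular points: 2/5.
At the order-2 pole -1/2 set g(u) = (u - (-1/2))^2*f(u) = 25/(27*(u + 2/5)**2).
Order-2 pole: residue = g'(a); g'(-1/2) = 50000/27, so the residue is 50000/27.
At the order-2 pole -2/5 set g(u) = (u - (-2/5))^2*f(u) = 25/(27*(u + 1/2)**2).
Order-2 pole: residue = g'(a); g'(-2/5) = -50000/27, so the residue is -50000/27.
List the singular points by increasing real part (a conjugate pair: the negative imaginary part first).

Radius of convergence at 0: 2/5.
At -1/2: a pole of order 2; residue 50000/27.
At -2/5: a pole of order 2; residue -50000/27.


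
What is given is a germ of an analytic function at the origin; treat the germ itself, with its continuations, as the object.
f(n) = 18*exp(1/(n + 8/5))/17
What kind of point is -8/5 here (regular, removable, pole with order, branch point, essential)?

The point is an essential singularity.

The exponent 1/(n - (-8/5)) has a pole at -8/5, so exp(1/(n - (-8/5))) takes every nonzero value near it: an essential singularity (not a pole of any order).


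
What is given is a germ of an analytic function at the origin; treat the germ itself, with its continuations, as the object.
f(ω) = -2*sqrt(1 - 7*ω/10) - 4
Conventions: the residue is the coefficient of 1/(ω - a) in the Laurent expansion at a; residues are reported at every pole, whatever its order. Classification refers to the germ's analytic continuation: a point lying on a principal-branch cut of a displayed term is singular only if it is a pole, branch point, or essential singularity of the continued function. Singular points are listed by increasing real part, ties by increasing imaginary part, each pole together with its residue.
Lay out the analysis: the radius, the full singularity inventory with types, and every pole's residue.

Radius of convergence at 0: 10/7.
At 10/7: an algebraic (square-root) branch point.

Branch term (-2)*sqrt(1 - ω/(10/7)): its argument vanishes at ω = 10/7, a square-root branch point, modulus 10/7.
The radius of convergence is the smallest modulus among the singular points: 10/7.


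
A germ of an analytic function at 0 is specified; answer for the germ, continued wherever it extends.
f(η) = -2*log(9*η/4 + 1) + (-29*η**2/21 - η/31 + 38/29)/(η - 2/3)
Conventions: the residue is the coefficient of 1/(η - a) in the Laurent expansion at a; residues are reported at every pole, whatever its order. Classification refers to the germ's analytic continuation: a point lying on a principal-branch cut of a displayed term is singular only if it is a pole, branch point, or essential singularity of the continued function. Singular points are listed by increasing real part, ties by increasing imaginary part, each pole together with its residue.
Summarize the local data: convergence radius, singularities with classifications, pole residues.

Radius of convergence at 0: 4/9.
At -4/9: a logarithmic branch point.
At 2/3: a pole of order 1; residue 114704/169911.

Denominator factor (η - 2/3): pole of order 1 at 2/3, modulus 2/3.
Branch term (-2)*log(1 - η/(-4/9)): its argument vanishes at η = -4/9, a logarithmic branch point, modulus 4/9.
The radius of convergence is the smallest modulus among the singular points: 4/9.
The branch term is analytic at 2/3 and contributes nothing to the residue; only the rational part matters.
At the order-1 pole 2/3 set g(η) = (η - (2/3))*(rational part) = -29*η**2/21 - η/31 + 38/29.
Simple pole: residue = g(a) at a = 2/3, which is 114704/169911.
List the singular points by increasing real part (a conjugate pair: the negative imaginary part first).


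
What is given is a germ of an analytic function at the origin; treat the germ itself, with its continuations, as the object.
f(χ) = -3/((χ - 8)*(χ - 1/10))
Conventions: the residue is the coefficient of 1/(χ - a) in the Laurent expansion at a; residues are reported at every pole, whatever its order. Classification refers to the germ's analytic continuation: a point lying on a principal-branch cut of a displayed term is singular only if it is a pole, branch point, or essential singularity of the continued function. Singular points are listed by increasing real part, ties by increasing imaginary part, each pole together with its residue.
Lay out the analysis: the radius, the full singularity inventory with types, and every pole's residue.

Radius of convergence at 0: 1/10.
At 1/10: a pole of order 1; residue 30/79.
At 8: a pole of order 1; residue -30/79.

Denominator factor (χ - 1/10): pole of order 1 at 1/10, modulus 1/10.
Denominator factor (χ - 8): pole of order 1 at 8, modulus 8.
The radius of convergence is the smallest modulus among the singular points: 1/10.
At the order-1 pole 1/10 set g(χ) = (χ - (1/10))*f(χ) = -3/(χ - 8).
Simple pole: residue = g(a) at a = 1/10, which is 30/79.
At the order-1 pole 8 set g(χ) = (χ - (8))*f(χ) = -3/(χ - 1/10).
Simple pole: residue = g(a) at a = 8, which is -30/79.
List the singular points by increasing real part (a conjugate pair: the negative imaginary part first).


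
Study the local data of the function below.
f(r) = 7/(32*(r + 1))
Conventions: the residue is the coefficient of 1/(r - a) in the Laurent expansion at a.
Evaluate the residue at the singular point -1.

The residue is 7/32.

At the order-1 pole -1 set g(r) = (r - (-1))*f(r) = 7/32.
Simple pole: residue = g(a) at a = -1, which is 7/32.


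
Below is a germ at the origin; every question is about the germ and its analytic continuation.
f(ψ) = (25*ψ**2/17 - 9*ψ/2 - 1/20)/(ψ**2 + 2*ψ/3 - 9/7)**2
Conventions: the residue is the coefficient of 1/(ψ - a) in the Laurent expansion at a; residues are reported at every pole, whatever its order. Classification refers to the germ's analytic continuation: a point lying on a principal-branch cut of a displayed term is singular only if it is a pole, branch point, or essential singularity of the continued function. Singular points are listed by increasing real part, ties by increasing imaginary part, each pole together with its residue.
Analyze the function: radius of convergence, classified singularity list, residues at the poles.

Radius of convergence at 0: -1/3 + (2/21)*sqrt(154).
At -1/3 - (2/21)*sqrt(154): a pole of order 2; residue -(28323/5265920)*sqrt(154).
At -1/3 + (2/21)*sqrt(154): a pole of order 2; residue (28323/5265920)*sqrt(154).


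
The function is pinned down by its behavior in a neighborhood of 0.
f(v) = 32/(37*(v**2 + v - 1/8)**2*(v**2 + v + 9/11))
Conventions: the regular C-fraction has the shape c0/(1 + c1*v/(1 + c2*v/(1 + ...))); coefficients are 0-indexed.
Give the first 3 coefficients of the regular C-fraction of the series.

The regular C-fraction coefficients are [22528/333, -133/9, 267/133].

Taylor coefficients (expand at 0): a_0 = 22528/333, a_1 = 2996224/2997, a_2 = 344363008/26973.
c0 = a_0 = 22528/333. Peel one level at a time: if S = 1 + c*v/S' with S'(0) = 1, then c is the v-coefficient of S and S' = c*v/(S - 1).
S_1 = c0/f = 1 + (-133/9)*v + (89/3)*v^2 + ...; c1 = -133/9.
S_2 = c1*v/(S_1 - 1) = 1 + (267/133)*v + ...; c2 = 267/133.


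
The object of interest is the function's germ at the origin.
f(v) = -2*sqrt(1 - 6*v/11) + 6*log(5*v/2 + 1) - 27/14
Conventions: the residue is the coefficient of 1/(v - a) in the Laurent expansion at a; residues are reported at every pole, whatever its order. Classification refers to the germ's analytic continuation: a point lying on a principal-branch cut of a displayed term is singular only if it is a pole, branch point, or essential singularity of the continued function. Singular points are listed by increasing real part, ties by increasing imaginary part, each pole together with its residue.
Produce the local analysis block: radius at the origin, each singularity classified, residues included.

Radius of convergence at 0: 2/5.
At -2/5: a logarithmic branch point.
At 11/6: an algebraic (square-root) branch point.

Branch term (6)*log(1 - v/(-2/5)): its argument vanishes at v = -2/5, a logarithmic branch point, modulus 2/5.
Branch term (-2)*sqrt(1 - v/(11/6)): its argument vanishes at v = 11/6, a square-root branch point, modulus 11/6.
The radius of convergence is the smallest modulus among the singular points: 2/5.
List the singular points by increasing real part (a conjugate pair: the negative imaginary part first).


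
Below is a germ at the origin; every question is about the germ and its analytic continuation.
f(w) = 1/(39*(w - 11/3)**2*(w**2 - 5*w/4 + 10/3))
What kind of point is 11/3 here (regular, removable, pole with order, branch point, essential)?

The denominator factor w - 11/3 vanishes at 11/3 and appears to the power 2; the numerator there equals 1/39, nonzero, and no other factor vanishes.
Hence a pole whose order is the multiplicity, 2.

The point is a pole of order 2.


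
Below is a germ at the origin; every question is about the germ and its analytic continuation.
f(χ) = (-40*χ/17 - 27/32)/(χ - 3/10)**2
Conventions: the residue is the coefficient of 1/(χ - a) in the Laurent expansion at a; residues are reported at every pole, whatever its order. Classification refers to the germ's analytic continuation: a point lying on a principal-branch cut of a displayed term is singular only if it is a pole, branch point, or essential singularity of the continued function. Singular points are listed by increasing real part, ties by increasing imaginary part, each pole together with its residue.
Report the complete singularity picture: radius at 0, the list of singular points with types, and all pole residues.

Radius of convergence at 0: 3/10.
At 3/10: a pole of order 2; residue -40/17.

Denominator factor (χ - 3/10)^2: pole of order 2 at 3/10, modulus 3/10.
The radius of convergence is the smallest modulus among the singular points: 3/10.
At the order-2 pole 3/10 set g(χ) = (χ - (3/10))^2*f(χ) = -40*χ/17 - 27/32.
Order-2 pole: residue = g'(a); g'(3/10) = -40/17, so the residue is -40/17.


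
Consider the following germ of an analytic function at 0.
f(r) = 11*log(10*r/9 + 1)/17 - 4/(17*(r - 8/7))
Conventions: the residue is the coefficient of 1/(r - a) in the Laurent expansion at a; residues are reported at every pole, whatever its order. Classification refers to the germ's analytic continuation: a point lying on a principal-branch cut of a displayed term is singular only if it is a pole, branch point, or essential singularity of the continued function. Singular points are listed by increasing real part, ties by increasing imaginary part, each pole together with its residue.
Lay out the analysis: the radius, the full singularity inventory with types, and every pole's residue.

Denominator factor (r - 8/7): pole of order 1 at 8/7, modulus 8/7.
Branch term (11/17)*log(1 - r/(-9/10)): its argument vanishes at r = -9/10, a logarithmic branch point, modulus 9/10.
The radius of convergence is the smallest modulus among the singular points: 9/10.
The branch term is analytic at 8/7 and contributes nothing to the residue; only the rational part matters.
At the order-1 pole 8/7 set g(r) = (r - (8/7))*(rational part) = -4/17.
Simple pole: residue = g(a) at a = 8/7, which is -4/17.
List the singular points by increasing real part (a conjugate pair: the negative imaginary part first).

Radius of convergence at 0: 9/10.
At -9/10: a logarithmic branch point.
At 8/7: a pole of order 1; residue -4/17.


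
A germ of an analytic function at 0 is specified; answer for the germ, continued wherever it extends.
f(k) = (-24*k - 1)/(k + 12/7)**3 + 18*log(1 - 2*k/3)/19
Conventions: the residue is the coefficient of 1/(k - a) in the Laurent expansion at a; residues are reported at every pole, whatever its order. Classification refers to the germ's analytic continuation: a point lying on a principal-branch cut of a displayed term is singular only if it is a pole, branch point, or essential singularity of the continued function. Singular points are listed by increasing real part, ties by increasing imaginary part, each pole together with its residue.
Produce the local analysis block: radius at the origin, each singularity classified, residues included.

Denominator factor (k + 12/7)^3: pole of order 3 at -12/7, modulus 12/7.
Branch term (18/19)*log(1 - k/(3/2)): its argument vanishes at k = 3/2, a logarithmic branch point, modulus 3/2.
The radius of convergence is the smallest modulus among the singular points: 3/2.
The branch term is analytic at -12/7 and contributes nothing to the residue; only the rational part matters.
At the order-3 pole -12/7 set g(k) = (k - (-12/7))^3*(rational part) = -24*k - 1.
Order-3 pole: residue = g''(a)/2; g''(-12/7) = 0, so the residue is 0.
List the singular points by increasing real part (a conjugate pair: the negative imaginary part first).

Radius of convergence at 0: 3/2.
At -12/7: a pole of order 3; residue 0.
At 3/2: a logarithmic branch point.


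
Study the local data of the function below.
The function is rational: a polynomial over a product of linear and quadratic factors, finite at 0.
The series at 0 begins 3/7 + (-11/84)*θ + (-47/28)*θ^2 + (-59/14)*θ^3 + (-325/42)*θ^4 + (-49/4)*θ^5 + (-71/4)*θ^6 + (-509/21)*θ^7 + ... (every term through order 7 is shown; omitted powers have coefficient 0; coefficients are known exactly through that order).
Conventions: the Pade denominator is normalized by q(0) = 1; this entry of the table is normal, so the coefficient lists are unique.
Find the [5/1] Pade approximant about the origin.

Taylor coefficients needed (read off): a_0 = 3/7, a_1 = -11/84, a_2 = -47/28, a_3 = -59/14, a_4 = -325/42, a_5 = -49/4, a_6 = -71/4.
Write the denominator as Q(θ) = 1 + q1*θ. Requiring Q*f - P = O(θ^7) with deg P <= 5 kills the coefficients of θ^6..θ^6 in Q*f:
  θ^6: a_6 + q1*a_5 = 0, i.e. -71/4 + (-49/4)*q1 = 0.
Solving this linear system: q1 = -71/49.
The numerator is Q*f truncated at degree 5: P0 = a_0 = 3/7; P1 = a_1 + q1*a_0 = -3095/4116; P2 = a_2 + q1*a_1 = -1532/1029; P3 = a_3 + q1*a_2 = -2445/1372; P4 = a_4 + q1*a_3 = -1679/1029; P5 = a_5 + q1*a_4 = -4271/4116.

The Pade approximant has numerator coefficients [3/7, -3095/4116, -1532/1029, -2445/1372, -1679/1029, -4271/4116]; denominator coefficients [1, -71/49].


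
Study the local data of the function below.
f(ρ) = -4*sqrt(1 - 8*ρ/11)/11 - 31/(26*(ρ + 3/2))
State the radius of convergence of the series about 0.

Denominator factor (ρ + 3/2): pole of order 1 at -3/2, modulus 3/2.
Branch term (-4/11)*sqrt(1 - ρ/(11/8)): its argument vanishes at ρ = 11/8, a square-root branch point, modulus 11/8.
The radius of convergence is the smallest modulus among the singular points: 11/8.

The radius of convergence is 11/8.


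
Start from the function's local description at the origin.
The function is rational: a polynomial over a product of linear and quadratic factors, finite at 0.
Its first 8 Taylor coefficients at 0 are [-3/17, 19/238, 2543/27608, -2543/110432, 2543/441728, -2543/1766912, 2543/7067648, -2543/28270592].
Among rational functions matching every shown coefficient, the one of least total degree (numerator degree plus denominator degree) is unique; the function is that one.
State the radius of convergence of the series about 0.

No rational of total degree below 3 reproduces all 8 coefficients; solving the [2/1] Pade equations on them gives f(α) = (13*α**2/29 + α/7 - 12/17)/(α + 4), whose expansion matches every shown term.
Denominator factor (α + 4): pole of order 1 at -4, modulus 4.
The radius of convergence is the smallest modulus among the singular points: 4.

The radius of convergence is 4.


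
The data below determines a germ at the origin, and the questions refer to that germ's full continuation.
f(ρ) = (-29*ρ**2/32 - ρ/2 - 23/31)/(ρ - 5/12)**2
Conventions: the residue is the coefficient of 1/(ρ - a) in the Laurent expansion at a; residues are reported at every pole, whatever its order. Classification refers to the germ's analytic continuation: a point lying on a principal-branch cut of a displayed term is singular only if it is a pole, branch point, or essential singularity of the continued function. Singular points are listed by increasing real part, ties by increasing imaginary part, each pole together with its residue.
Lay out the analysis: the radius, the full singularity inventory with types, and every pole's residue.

Radius of convergence at 0: 5/12.
At 5/12: a pole of order 2; residue -241/192.

Denominator factor (ρ - 5/12)^2: pole of order 2 at 5/12, modulus 5/12.
The radius of convergence is the smallest modulus among the singular points: 5/12.
At the order-2 pole 5/12 set g(ρ) = (ρ - (5/12))^2*f(ρ) = -29*ρ**2/32 - ρ/2 - 23/31.
Order-2 pole: residue = g'(a); g'(5/12) = -241/192, so the residue is -241/192.


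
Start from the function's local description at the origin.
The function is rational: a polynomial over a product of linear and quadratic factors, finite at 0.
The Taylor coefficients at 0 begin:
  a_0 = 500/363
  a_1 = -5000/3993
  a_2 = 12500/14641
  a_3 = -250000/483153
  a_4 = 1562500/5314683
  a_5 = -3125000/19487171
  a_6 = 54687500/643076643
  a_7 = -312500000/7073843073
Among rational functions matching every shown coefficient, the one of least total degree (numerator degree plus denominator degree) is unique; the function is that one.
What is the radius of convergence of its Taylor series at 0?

The radius of convergence is 11/5.

No rational of total degree below 2 reproduces all 8 coefficients; solving the [0/2] Pade equations on them gives f(x) = 20/(3*(x + 11/5)**2), whose expansion matches every shown term.
Denominator factor (x + 11/5)^2: pole of order 2 at -11/5, modulus 11/5.
The radius of convergence is the smallest modulus among the singular points: 11/5.


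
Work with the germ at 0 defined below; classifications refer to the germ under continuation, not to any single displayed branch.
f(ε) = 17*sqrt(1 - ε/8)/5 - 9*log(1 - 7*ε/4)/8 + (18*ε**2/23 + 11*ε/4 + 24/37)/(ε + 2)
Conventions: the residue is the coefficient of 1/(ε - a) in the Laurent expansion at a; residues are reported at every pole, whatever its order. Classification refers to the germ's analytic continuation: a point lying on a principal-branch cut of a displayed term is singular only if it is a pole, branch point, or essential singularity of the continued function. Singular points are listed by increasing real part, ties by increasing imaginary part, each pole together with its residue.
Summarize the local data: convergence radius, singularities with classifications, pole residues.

Radius of convergence at 0: 4/7.
At -2: a pole of order 1; residue -2929/1702.
At 4/7: a logarithmic branch point.
At 8: an algebraic (square-root) branch point.

Denominator factor (ε + 2): pole of order 1 at -2, modulus 2.
Branch term (-9/8)*log(1 - ε/(4/7)): its argument vanishes at ε = 4/7, a logarithmic branch point, modulus 4/7.
Branch term (17/5)*sqrt(1 - ε/(8)): its argument vanishes at ε = 8, a square-root branch point, modulus 8.
The radius of convergence is the smallest modulus among the singular points: 4/7.
The branch terms are analytic at -2 and contribute nothing to the residue; only the rational part matters.
At the order-1 pole -2 set g(ε) = (ε - (-2))*(rational part) = 18*ε**2/23 + 11*ε/4 + 24/37.
Simple pole: residue = g(a) at a = -2, which is -2929/1702.
List the singular points by increasing real part (a conjugate pair: the negative imaginary part first).


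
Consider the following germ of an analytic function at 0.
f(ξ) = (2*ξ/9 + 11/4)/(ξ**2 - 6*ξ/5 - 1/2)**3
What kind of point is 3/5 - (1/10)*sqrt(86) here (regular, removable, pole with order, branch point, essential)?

The denominator factor ξ**2 - 6*ξ/5 - 1/2 vanishes at 3/5 - (1/10)*sqrt(86) and appears to the power 3; the numerator there equals 173/60 - (1/45)*sqrt(86), nonzero, and no other factor vanishes.
Hence a pole whose order is the multiplicity, 3.

The point is a pole of order 3.


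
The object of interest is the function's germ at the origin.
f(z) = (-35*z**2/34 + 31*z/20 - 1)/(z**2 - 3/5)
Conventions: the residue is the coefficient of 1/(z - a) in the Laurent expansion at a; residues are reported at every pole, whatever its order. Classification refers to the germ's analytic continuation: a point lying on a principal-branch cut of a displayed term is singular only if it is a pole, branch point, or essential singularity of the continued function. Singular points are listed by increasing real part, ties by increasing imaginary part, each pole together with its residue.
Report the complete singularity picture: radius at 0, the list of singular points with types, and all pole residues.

Radius of convergence at 0: (1/5)*sqrt(15).
At -(1/5)*sqrt(15): a pole of order 1; residue 31/40 + (55/204)*sqrt(15).
At (1/5)*sqrt(15): a pole of order 1; residue 31/40 - (55/204)*sqrt(15).

Denominator factor (z**2 - 3/5): discriminant 12/5, real irrational roots (1/5)*sqrt(15) and -(1/5)*sqrt(15); poles of order 1, moduli (1/5)*sqrt(15) and (1/5)*sqrt(15).
The radius of convergence is the smallest modulus among the singular points: (1/5)*sqrt(15).
The factor z**2 - 3/5 splits as (z - a)(z - a') with a = -(1/5)*sqrt(15), a' = (1/5)*sqrt(15). At the order-1 pole a set g(z) = (z - a)*f(z) = [-35*z**2/34 + 31*z/20 - 1] / (z - a').
Simple pole: residue = g(a) at a = -(1/5)*sqrt(15), which is 31/40 + (55/204)*sqrt(15).
The factor z**2 - 3/5 splits as (z - a)(z - a') with a = (1/5)*sqrt(15), a' = -(1/5)*sqrt(15). At the order-1 pole a set g(z) = (z - a)*f(z) = [-35*z**2/34 + 31*z/20 - 1] / (z - a').
Simple pole: residue = g(a) at a = (1/5)*sqrt(15), which is 31/40 - (55/204)*sqrt(15).
List the singular points by increasing real part (a conjugate pair: the negative imaginary part first).


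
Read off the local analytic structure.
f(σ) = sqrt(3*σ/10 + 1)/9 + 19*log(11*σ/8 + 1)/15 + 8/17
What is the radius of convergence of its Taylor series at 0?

The radius of convergence is 8/11.

Branch term (19/15)*log(1 - σ/(-8/11)): its argument vanishes at σ = -8/11, a logarithmic branch point, modulus 8/11.
Branch term (1/9)*sqrt(1 - σ/(-10/3)): its argument vanishes at σ = -10/3, a square-root branch point, modulus 10/3.
The radius of convergence is the smallest modulus among the singular points: 8/11.


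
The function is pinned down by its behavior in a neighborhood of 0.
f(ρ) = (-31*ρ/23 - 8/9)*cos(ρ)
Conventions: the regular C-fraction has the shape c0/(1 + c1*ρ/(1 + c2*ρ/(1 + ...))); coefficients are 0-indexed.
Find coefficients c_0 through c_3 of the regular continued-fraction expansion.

The regular C-fraction coefficients are [-8/9, -279/184, 94769/51336, -92/279].

Taylor coefficients (expand at 0): a_0 = -8/9, a_1 = -31/23, a_2 = 4/9, a_3 = 31/46.
c0 = a_0 = -8/9. Peel one level at a time: if S = 1 + c*ρ/S' with S'(0) = 1, then c is the ρ-coefficient of S and S' = c*ρ/(S - 1).
S_1 = c0/f = 1 + (-279/184)*ρ + (94769/33856)*ρ^2 + ...; c1 = -279/184.
S_2 = c1*ρ/(S_1 - 1) = 1 + (94769/51336)*ρ + (94769/155682)*ρ^2 + ...; c2 = 94769/51336.
S_3 = c2*ρ/(S_2 - 1) = 1 + (-92/279)*ρ + ...; c3 = -92/279.


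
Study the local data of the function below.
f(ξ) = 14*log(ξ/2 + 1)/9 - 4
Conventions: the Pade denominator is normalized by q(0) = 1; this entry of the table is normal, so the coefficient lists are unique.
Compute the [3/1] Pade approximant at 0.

Taylor coefficients needed (expand at 0): a_0 = -4, a_1 = 7/9, a_2 = -7/36, a_3 = 7/108, a_4 = -7/288.
Write the denominator as Q(ξ) = 1 + q1*ξ. Requiring Q*f - P = O(ξ^5) with deg P <= 3 kills the coefficients of ξ^4..ξ^4 in Q*f:
  ξ^4: a_4 + q1*a_3 = 0, i.e. -7/288 + (7/108)*q1 = 0.
Solving this linear system: q1 = 3/8.
The numerator is Q*f truncated at degree 3: P0 = a_0 = -4; P1 = a_1 + q1*a_0 = -13/18; P2 = a_2 + q1*a_1 = 7/72; P3 = a_3 + q1*a_2 = -7/864.

The Pade approximant has numerator coefficients [-4, -13/18, 7/72, -7/864]; denominator coefficients [1, 3/8].


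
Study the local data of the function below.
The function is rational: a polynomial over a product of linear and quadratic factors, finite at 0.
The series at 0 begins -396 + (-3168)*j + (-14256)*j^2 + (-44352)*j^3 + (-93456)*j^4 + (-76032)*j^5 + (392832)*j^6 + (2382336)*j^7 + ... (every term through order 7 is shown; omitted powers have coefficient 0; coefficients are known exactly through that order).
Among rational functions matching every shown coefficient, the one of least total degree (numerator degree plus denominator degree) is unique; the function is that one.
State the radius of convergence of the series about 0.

No rational of total degree below 4 reproduces all 8 coefficients; solving the [0/4] Pade equations on them gives f(j) = -11/(j**2 - 2*j/3 + 1/6)**2, whose expansion matches every shown term.
Denominator factor (j**2 - 2*j/3 + 1/6)^2: discriminant -2/9, complex-conjugate roots (1/3) + ((1/6)*sqrt(2))*i and (1/3) - ((1/6)*sqrt(2))*i; poles of order 2, moduli (1/6)*sqrt(6) and (1/6)*sqrt(6).
The radius of convergence is the smallest modulus among the singular points: (1/6)*sqrt(6).

The radius of convergence is (1/6)*sqrt(6).


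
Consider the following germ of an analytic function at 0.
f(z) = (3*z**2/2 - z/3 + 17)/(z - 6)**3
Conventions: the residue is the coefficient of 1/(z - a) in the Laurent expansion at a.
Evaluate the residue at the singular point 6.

At the order-3 pole 6 set g(z) = (z - (6))^3*f(z) = 3*z**2/2 - z/3 + 17.
Order-3 pole: residue = g''(a)/2; g''(6) = 3, so the residue is 3/2.

The residue is 3/2.


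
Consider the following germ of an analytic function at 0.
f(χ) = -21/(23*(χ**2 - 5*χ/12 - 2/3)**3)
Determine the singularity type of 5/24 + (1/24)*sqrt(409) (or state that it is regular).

The point is a pole of order 3.

The denominator factor χ**2 - 5*χ/12 - 2/3 vanishes at 5/24 + (1/24)*sqrt(409) and appears to the power 3; the numerator there equals -21/23, nonzero, and no other factor vanishes.
Hence a pole whose order is the multiplicity, 3.


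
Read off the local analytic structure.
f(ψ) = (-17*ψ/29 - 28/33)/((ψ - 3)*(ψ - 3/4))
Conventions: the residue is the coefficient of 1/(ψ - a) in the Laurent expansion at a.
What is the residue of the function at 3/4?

The residue is 4931/8613.

At the order-1 pole 3/4 set g(ψ) = (ψ - (3/4))*f(ψ) = (-17*ψ/29 - 28/33)/(ψ - 3).
Simple pole: residue = g(a) at a = 3/4, which is 4931/8613.


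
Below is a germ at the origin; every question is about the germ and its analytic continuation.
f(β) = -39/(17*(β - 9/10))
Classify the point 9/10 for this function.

The denominator factor β - 9/10 vanishes at 9/10 and appears to the power 1; the numerator there equals -39/17, nonzero, and no other factor vanishes.
Hence a pole whose order is the multiplicity, 1.

The point is a pole of order 1.


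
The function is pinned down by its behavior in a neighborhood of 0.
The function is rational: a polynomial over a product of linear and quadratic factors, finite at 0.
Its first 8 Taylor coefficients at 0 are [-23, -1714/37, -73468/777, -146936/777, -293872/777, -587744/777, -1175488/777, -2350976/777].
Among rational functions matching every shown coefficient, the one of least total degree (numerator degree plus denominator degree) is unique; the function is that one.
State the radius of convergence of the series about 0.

The radius of convergence is 1/2.

No rational of total degree below 3 reproduces all 8 coefficients; solving the [2/1] Pade equations on them gives f(ζ) = (20*ζ**2/21 + 6*ζ/37 + 23/2)/(ζ - 1/2), whose expansion matches every shown term.
Denominator factor (ζ - 1/2): pole of order 1 at 1/2, modulus 1/2.
The radius of convergence is the smallest modulus among the singular points: 1/2.


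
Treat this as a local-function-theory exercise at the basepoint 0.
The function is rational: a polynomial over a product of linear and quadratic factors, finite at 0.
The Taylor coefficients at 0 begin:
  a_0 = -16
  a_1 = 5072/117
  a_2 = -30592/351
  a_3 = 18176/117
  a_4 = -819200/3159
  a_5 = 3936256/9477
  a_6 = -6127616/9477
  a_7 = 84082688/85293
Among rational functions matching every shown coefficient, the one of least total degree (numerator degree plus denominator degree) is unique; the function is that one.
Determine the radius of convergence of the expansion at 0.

The radius of convergence is 3/4.

No rational of total degree below 3 reproduces all 8 coefficients; solving the [1/2] Pade equations on them gives f(α) = (5*α/13 - 9)/(α + 3/4)**2, whose expansion matches every shown term.
Denominator factor (α + 3/4)^2: pole of order 2 at -3/4, modulus 3/4.
The radius of convergence is the smallest modulus among the singular points: 3/4.


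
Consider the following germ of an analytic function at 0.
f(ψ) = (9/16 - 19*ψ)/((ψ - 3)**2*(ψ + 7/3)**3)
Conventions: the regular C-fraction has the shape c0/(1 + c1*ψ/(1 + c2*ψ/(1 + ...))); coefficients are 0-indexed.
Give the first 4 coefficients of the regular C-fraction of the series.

The regular C-fraction coefficients are [27/5488, 2167/63, -4610602/136521, -193867711/34969110869].

Taylor coefficients (expand at 0): a_0 = 27/5488, a_1 = -6501/38416, a_2 = 28429/268912, a_3 = -183963/1882384.
c0 = a_0 = 27/5488. Peel one level at a time: if S = 1 + c*ψ/S' with S'(0) = 1, then c is the ψ-coefficient of S and S' = c*ψ/(S - 1).
S_1 = c0/f = 1 + (2167/63)*ψ + (4610602/3969)*ψ^2 + ...; c1 = 2167/63.
S_2 = c1*ψ/(S_1 - 1) = 1 + (-4610602/136521)*ψ + (-387735422/2070887049)*ψ^2 + ...; c2 = -4610602/136521.
S_3 = c2*ψ/(S_2 - 1) = 1 + (-193867711/34969110869)*ψ + ...; c3 = -193867711/34969110869.


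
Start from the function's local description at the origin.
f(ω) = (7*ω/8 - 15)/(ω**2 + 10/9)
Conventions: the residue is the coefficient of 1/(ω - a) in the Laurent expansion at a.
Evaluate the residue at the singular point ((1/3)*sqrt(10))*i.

The factor ω**2 + 10/9 splits as (ω - a)(ω - a') with a = ((1/3)*sqrt(10))*i, a' = -((1/3)*sqrt(10))*i. At the order-1 pole a set g(ω) = (ω - a)*f(ω) = [7*ω/8 - 15] / (ω - a').
Simple pole: residue = g(a) at a = ((1/3)*sqrt(10))*i, which is (7/16) + ((9/4)*sqrt(10))*i.

The residue is (7/16) + ((9/4)*sqrt(10))*i.


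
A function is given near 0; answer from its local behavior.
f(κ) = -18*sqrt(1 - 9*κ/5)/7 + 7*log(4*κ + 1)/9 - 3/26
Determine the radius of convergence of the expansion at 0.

Branch term (-18/7)*sqrt(1 - κ/(5/9)): its argument vanishes at κ = 5/9, a square-root branch point, modulus 5/9.
Branch term (7/9)*log(1 - κ/(-1/4)): its argument vanishes at κ = -1/4, a logarithmic branch point, modulus 1/4.
The radius of convergence is the smallest modulus among the singular points: 1/4.

The radius of convergence is 1/4.


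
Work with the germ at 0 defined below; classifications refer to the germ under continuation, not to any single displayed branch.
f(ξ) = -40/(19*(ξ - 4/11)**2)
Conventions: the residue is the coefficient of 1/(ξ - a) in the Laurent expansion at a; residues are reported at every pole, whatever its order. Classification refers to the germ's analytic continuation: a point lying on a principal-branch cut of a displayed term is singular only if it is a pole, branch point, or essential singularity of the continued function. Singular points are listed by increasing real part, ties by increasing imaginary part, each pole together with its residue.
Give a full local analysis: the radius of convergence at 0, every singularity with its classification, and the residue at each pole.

Radius of convergence at 0: 4/11.
At 4/11: a pole of order 2; residue 0.

Denominator factor (ξ - 4/11)^2: pole of order 2 at 4/11, modulus 4/11.
The radius of convergence is the smallest modulus among the singular points: 4/11.
At the order-2 pole 4/11 set g(ξ) = (ξ - (4/11))^2*f(ξ) = -40/19.
Order-2 pole: residue = g'(a); g'(4/11) = 0, so the residue is 0.


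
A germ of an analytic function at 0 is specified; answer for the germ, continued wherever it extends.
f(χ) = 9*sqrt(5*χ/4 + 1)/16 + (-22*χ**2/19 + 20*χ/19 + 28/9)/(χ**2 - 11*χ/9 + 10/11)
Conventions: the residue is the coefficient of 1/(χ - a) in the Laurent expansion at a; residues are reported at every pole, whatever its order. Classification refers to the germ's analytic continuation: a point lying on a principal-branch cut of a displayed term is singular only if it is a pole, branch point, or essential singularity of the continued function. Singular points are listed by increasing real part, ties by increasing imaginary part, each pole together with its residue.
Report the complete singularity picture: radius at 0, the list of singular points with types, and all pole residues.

Radius of convergence at 0: 4/5.
At -4/5: an algebraic (square-root) branch point.
At (11/18) - ((1/198)*sqrt(20999))*i: a pole of order 1; residue (-31/171) + ((6067/326439)*sqrt(20999))*i.
At (11/18) + ((1/198)*sqrt(20999))*i: a pole of order 1; residue (-31/171) - ((6067/326439)*sqrt(20999))*i.

Denominator factor (χ**2 - 11*χ/9 + 10/11): discriminant -1909/891, complex-conjugate roots (11/18) + ((1/198)*sqrt(20999))*i and (11/18) - ((1/198)*sqrt(20999))*i; poles of order 1, moduli (1/11)*sqrt(110) and (1/11)*sqrt(110).
Branch term (9/16)*sqrt(1 - χ/(-4/5)): its argument vanishes at χ = -4/5, a square-root branch point, modulus 4/5.
The radius of convergence is the smallest modulus among the singular points: 4/5.
The branch term is analytic at (11/18) - ((1/198)*sqrt(20999))*i and contributes nothing to the residue; only the rational part matters.
The factor χ**2 - 11*χ/9 + 10/11 splits as (χ - a)(χ - a') with a = (11/18) - ((1/198)*sqrt(20999))*i, a' = (11/18) + ((1/198)*sqrt(20999))*i. At the order-1 pole a set g(χ) = (χ - a)*(rational part) = [-22*χ**2/19 + 20*χ/19 + 28/9] / (χ - a').
Simple pole: residue = g(a) at a = (11/18) - ((1/198)*sqrt(20999))*i, which is (-31/171) + ((6067/326439)*sqrt(20999))*i.
The branch term is analytic at (11/18) + ((1/198)*sqrt(20999))*i and contributes nothing to the residue; only the rational part matters.
The factor χ**2 - 11*χ/9 + 10/11 splits as (χ - a)(χ - a') with a = (11/18) + ((1/198)*sqrt(20999))*i, a' = (11/18) - ((1/198)*sqrt(20999))*i. At the order-1 pole a set g(χ) = (χ - a)*(rational part) = [-22*χ**2/19 + 20*χ/19 + 28/9] / (χ - a').
Simple pole: residue = g(a) at a = (11/18) + ((1/198)*sqrt(20999))*i, which is (-31/171) - ((6067/326439)*sqrt(20999))*i.
List the singular points by increasing real part (a conjugate pair: the negative imaginary part first).


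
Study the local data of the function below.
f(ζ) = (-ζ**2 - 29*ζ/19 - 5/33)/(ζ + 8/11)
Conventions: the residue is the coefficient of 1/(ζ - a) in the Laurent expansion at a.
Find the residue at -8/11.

At the order-1 pole -8/11 set g(ζ) = (ζ - (-8/11))*f(ζ) = -ζ**2 - 29*ζ/19 - 5/33.
Simple pole: residue = g(a) at a = -8/11, which is 2963/6897.

The residue is 2963/6897.
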